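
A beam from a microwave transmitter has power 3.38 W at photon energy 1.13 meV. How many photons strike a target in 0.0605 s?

1.13 × 10^21 photons

Total energy: E_total = P·t = 3.38 × 0.0605 = 0.2045 J.
Per-photon energy: E = 1.810 × 10^-22 J.
N = E_total / E_photon = 1.13 × 10^21.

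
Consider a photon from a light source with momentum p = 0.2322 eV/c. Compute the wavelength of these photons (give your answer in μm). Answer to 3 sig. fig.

Convert to SI: p = 0.2322 eV/c = 1.2409·10^-28 kg·m/s.
The photon relation is λ = h/p, giving λ = 5.340·10^-6 m.
Converting to μm: λ = 5.340 μm ≈ 5.34 μm.

5.34 μm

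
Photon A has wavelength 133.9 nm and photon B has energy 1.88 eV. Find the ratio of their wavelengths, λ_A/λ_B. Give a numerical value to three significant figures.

0.203

λ_A = 1.339e-7 m (from wavelength = 133.9 nm, via λ given directly).
λ_B = 6.595e-7 m (from energy = 1.88 eV, via λ = hc/E).
Ratio = 1.339e-7 / 6.595e-7 = 0.203.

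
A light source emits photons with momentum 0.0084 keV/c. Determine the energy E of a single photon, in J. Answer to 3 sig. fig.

1.35e-18 J

Take c = 2.99792458e8 m/s, 1 eV = 1.602176634e-19 J.
Convert to SI: p = 0.0084 keV/c = 4.4892e-27 kg·m/s.
Since E = pc for a photon, E = 1.346e-18 J.
So E ≈ 1.35e-18 J.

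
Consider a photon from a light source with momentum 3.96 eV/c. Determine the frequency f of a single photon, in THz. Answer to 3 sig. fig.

(h = 6.62607015 × 10^-34 J·s, c = 2.99792458 × 10^8 m/s, 1 eV = 1.602176634 × 10^-19 J.)
In SI units: p = 3.96 eV/c = 2.1163 × 10^-27 kg·m/s.
The photon relation is f = pc/h, giving f = 9.575 × 10^14 Hz.
Converting to THz: f = 957.5 THz ≈ 958 THz.

958 THz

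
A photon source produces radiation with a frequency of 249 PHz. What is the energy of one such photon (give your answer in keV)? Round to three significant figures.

1.03 keV

(h = 6.62607015e-34 J·s, 1 eV = 1.602176634e-19 J.)
In SI units: f = 249 PHz = 2.49e17 Hz.
Apply E = hf: E = 1.650e-16 J.
Converting to keV: E = 1.030 keV ≈ 1.03 keV.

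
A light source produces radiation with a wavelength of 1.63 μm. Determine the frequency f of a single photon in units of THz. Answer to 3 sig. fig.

184 THz

(c = 2.99792458e8 m/s.)
First convert: λ = 1.63 μm = 1.63e-6 m.
For a photon f = c/λ, so f = 1.839e14 Hz.
Converting to THz: f = 183.9 THz ≈ 184 THz.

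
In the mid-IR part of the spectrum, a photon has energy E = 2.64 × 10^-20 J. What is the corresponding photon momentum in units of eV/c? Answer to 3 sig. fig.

For a photon p = E/c, so p = 8.806 × 10^-29 kg·m/s.
Converting to eV/c: p = 0.1648 eV/c ≈ 0.165 eV/c.

0.165 eV/c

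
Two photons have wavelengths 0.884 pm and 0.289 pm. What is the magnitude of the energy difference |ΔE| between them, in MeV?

2.89 MeV

Using E = hc/λ: E₁ = 2.247·10^-13 J, E₂ = 6.874·10^-13 J.
|ΔE| = |2.247·10^-13 − 6.874·10^-13| = 4.63·10^-13 J = 2.89 MeV.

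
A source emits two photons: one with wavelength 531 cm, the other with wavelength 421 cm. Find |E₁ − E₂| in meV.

6.10 × 10^-5 meV

Using E = hc/λ: E₁ = 3.741 × 10^-26 J, E₂ = 4.718 × 10^-26 J.
|ΔE| = |3.741 × 10^-26 − 4.718 × 10^-26| = 9.77 × 10^-27 J = 6.10 × 10^-5 meV.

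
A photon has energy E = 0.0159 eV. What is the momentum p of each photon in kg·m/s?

First convert: E = 0.0159 eV = 2.5475e-21 J.
The photon relation is p = E/c, giving p = 8.497e-30 kg·m/s.
So p ≈ 8.50e-30 kg·m/s.

8.50e-30 kg·m/s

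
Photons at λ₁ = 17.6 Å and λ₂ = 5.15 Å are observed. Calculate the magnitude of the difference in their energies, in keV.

Using E = hc/λ: E₁ = 1.129 × 10^-16 J, E₂ = 3.857 × 10^-16 J.
|ΔE| = |1.129 × 10^-16 − 3.857 × 10^-16| = 2.73 × 10^-16 J = 1.70 keV.

1.70 keV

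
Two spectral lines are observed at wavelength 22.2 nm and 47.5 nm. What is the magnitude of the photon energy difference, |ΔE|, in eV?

Using E = hc/λ: E₁ = 8.948e-18 J, E₂ = 4.182e-18 J.
|ΔE| = |8.948e-18 − 4.182e-18| = 4.77e-18 J = 29.7 eV.

29.7 eV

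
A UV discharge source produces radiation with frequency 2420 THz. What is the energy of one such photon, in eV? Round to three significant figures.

10.0 eV

(h = 6.62607015 × 10^-34 J·s, 1 eV = 1.602176634 × 10^-19 J.)
In SI units: f = 2420 THz = 2.42 × 10^15 Hz.
Since E = hf for a photon, E = 1.604 × 10^-18 J.
Converting to eV: E = 10.01 eV ≈ 10.0 eV.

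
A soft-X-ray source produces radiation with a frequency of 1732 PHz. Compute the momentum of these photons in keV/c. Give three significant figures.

First convert: f = 1732 PHz = 1.732e18 Hz.
The photon relation is p = hf/c, giving p = 3.828e-24 kg·m/s.
Converting to keV/c: p = 7.163 keV/c ≈ 7.16 keV/c.

7.16 keV/c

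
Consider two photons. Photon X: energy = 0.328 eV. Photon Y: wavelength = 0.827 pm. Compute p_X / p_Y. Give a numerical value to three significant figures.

p_X = 1.753e-28 kg·m/s (from energy = 0.328 eV, via p = E/c).
p_Y = 8.012e-22 kg·m/s (from wavelength = 0.827 pm, via p = h/λ).
Ratio = 1.753e-28 / 8.012e-22 = 2.19e-7.

2.19e-7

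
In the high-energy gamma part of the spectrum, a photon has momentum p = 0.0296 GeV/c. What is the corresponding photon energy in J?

4.74e-12 J

Take c = 2.99792458e8 m/s, 1 eV = 1.602176634e-19 J.
First convert: p = 0.0296 GeV/c = 1.5819e-20 kg·m/s.
Since E = pc for a photon, E = 4.742e-12 J.
So E ≈ 4.74e-12 J.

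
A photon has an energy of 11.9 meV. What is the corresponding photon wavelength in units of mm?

0.104 mm

Take h = 6.62607015e-34 J·s, c = 2.99792458e8 m/s, 1 eV = 1.602176634e-19 J.
In SI units: E = 11.9 meV = 1.9066e-21 J.
Apply λ = hc/E: λ = 1.042e-4 m.
Converting to mm: λ = 0.1042 mm ≈ 0.104 mm.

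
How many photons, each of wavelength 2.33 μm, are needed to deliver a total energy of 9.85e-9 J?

Per-photon energy: E = 8.526e-20 J (from wavelength = 2.33 μm).
N = E_total / E_photon = 9.85e-9 J / 8.526e-20 J = 1.16e11.

1.16e11 photons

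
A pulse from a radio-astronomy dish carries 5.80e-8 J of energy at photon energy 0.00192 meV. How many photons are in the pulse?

1.89e17 photons

Per-photon energy: E = 3.076e-25 J (from energy = 0.00192 meV).
N = E_total / E_photon = 5.80e-8 J / 3.076e-25 J = 1.89e17.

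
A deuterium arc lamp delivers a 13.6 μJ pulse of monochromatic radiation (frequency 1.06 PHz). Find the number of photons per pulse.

1.94e13 photons

Per-photon energy: E = 7.024e-19 J (from frequency = 1.06 PHz).
N = E_total / E_photon = 1.36e-5 J / 7.024e-19 J = 1.94e13.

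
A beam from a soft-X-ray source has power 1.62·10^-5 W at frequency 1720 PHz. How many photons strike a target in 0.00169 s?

Total energy: E_total = P·t = 1.62·10^-5 × 0.00169 = 2.738·10^-8 J.
Per-photon energy: E = 1.140·10^-15 J.
N = E_total / E_photon = 2.40·10^7.

2.40·10^7 photons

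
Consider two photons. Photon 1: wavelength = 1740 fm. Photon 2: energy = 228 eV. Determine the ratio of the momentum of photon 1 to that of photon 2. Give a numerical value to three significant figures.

3130

p_1 = 3.808 × 10^-22 kg·m/s (from wavelength = 1740 fm, via p = h/λ).
p_2 = 1.218 × 10^-25 kg·m/s (from energy = 228 eV, via p = E/c).
Ratio = 3.808 × 10^-22 / 1.218 × 10^-25 = 3130.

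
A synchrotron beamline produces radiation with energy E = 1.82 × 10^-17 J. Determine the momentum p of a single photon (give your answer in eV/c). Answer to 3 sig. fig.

Take c = 2.99792458 × 10^8 m/s, 1 eV = 1.602176634 × 10^-19 J.
Apply p = E/c: p = 6.071 × 10^-26 kg·m/s.
Converting to eV/c: p = 113.6 eV/c ≈ 114 eV/c.

114 eV/c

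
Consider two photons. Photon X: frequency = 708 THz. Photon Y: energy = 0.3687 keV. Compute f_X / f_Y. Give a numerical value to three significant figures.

f_X = 7.080 × 10^14 Hz (from frequency = 708 THz, via f given directly).
f_Y = 8.915 × 10^16 Hz (from energy = 0.3687 keV, via f = E/h).
Ratio = 7.080 × 10^14 / 8.915 × 10^16 = 7.94 × 10^-3.

7.94 × 10^-3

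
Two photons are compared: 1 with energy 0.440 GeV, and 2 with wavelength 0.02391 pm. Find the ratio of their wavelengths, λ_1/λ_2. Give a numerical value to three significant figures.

0.118

λ_1 = 2.818 × 10^-15 m (from energy = 0.440 GeV, via λ = hc/E).
λ_2 = 2.391 × 10^-14 m (from wavelength = 0.02391 pm, via λ given directly).
Ratio = 2.818 × 10^-15 / 2.391 × 10^-14 = 0.118.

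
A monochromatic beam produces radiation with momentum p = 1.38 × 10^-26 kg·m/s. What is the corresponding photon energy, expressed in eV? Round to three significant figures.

(c = 2.99792458 × 10^8 m/s, 1 eV = 1.602176634 × 10^-19 J.)
Since E = pc for a photon, E = 4.137 × 10^-18 J.
Converting to eV: E = 25.82 eV ≈ 25.8 eV.

25.8 eV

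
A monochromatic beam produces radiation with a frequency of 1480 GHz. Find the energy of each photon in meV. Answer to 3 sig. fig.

First convert: f = 1480 GHz = 1.48·10^12 Hz.
For a photon E = hf, so E = 9.807·10^-22 J.
Converting to meV: E = 6.121 meV ≈ 6.12 meV.

6.12 meV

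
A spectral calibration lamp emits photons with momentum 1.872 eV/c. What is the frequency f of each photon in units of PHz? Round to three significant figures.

Take h = 6.62607015 × 10^-34 J·s, c = 2.99792458 × 10^8 m/s, 1 eV = 1.602176634 × 10^-19 J.
First convert: p = 1.872 eV/c = 1.0005 × 10^-27 kg·m/s.
The photon relation is f = pc/h, giving f = 4.526 × 10^14 Hz.
Converting to PHz: f = 0.4526 PHz ≈ 0.453 PHz.

0.453 PHz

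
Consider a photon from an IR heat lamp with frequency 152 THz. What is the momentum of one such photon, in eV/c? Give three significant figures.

0.629 eV/c

(h = 6.62607015 × 10^-34 J·s, c = 2.99792458 × 10^8 m/s, 1 eV = 1.602176634 × 10^-19 J.)
First convert: f = 152 THz = 1.52 × 10^14 Hz.
The photon relation is p = hf/c, giving p = 3.360 × 10^-28 kg·m/s.
Converting to eV/c: p = 0.6286 eV/c ≈ 0.629 eV/c.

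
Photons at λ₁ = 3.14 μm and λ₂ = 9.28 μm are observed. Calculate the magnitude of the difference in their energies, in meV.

Using E = hc/λ: E₁ = 6.326 × 10^-20 J, E₂ = 2.141 × 10^-20 J.
|ΔE| = |6.326 × 10^-20 − 2.141 × 10^-20| = 4.19 × 10^-20 J = 261 meV.

261 meV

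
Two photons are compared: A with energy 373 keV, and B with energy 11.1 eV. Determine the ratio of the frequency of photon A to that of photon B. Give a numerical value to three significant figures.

f_A = 9.019e19 Hz (from energy = 373 keV, via f = E/h).
f_B = 2.684e15 Hz (from energy = 11.1 eV, via f = E/h).
Ratio = 9.019e19 / 2.684e15 = 3.36e4.

3.36e4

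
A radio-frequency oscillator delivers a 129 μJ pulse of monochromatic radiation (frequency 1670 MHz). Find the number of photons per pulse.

1.17e20 photons

Per-photon energy: E = 1.107e-24 J (from frequency = 1670 MHz).
N = E_total / E_photon = 1.29e-4 J / 1.107e-24 J = 1.17e20.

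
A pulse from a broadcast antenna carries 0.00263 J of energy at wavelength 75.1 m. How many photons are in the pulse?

9.94 × 10^23 photons

Per-photon energy: E = 2.645 × 10^-27 J (from wavelength = 75.1 m).
N = E_total / E_photon = 0.00263 J / 2.645 × 10^-27 J = 9.94 × 10^23.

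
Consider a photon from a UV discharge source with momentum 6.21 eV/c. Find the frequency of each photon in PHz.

First convert: p = 6.21 eV/c = 3.3188e-27 kg·m/s.
For a photon f = pc/h, so f = 1.502e15 Hz.
Converting to PHz: f = 1.502 PHz ≈ 1.50 PHz.

1.50 PHz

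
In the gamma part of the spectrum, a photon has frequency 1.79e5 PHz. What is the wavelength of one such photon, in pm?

Take c = 2.99792458e8 m/s.
In SI units: f = 1.79e5 PHz = 1.79e20 Hz.
The photon relation is λ = c/f, giving λ = 1.675e-12 m.
Converting to pm: λ = 1.675 pm ≈ 1.67 pm.

1.67 pm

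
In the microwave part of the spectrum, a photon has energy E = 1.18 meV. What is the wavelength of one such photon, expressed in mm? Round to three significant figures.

1.05 mm

In SI units: E = 1.18 meV = 1.8906 × 10^-22 J.
Since λ = hc/E for a photon, λ = 0.001051 m.
Converting to mm: λ = 1.051 mm ≈ 1.05 mm.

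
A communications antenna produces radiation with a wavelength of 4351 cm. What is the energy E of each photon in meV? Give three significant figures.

2.85e-5 meV

Convert to SI: λ = 4351 cm = 43.51 m.
Apply E = hc/λ: E = 4.565e-27 J.
Converting to meV: E = 2.850e-5 meV ≈ 2.85e-5 meV.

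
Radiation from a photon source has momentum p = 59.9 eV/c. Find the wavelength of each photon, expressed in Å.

Convert to SI: p = 59.9 eV/c = 3.2012·10^-26 kg·m/s.
Since λ = h/p for a photon, λ = 2.070·10^-8 m.
Converting to Å: λ = 207.0 Å ≈ 207 Å.

207 Å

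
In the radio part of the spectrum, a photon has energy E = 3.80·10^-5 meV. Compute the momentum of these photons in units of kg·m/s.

Convert to SI: E = 3.80·10^-5 meV = 6.0883·10^-27 J.
For a photon p = E/c, so p = 2.031·10^-35 kg·m/s.
So p ≈ 2.03·10^-35 kg·m/s.

2.03·10^-35 kg·m/s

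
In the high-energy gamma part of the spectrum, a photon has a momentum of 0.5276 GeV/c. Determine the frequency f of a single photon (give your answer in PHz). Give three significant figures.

1.28e8 PHz

In SI units: p = 0.5276 GeV/c = 2.8196e-19 kg·m/s.
For a photon f = pc/h, so f = 1.276e23 Hz.
Converting to PHz: f = 1.276e8 PHz ≈ 1.28e8 PHz.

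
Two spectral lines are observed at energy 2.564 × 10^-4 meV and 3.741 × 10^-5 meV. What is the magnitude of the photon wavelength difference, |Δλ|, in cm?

Using λ = hc/E: λ₁ = 4.8356 m, λ₂ = 33.142 m.
|Δλ| = |4.8356 − 33.142| = 28.3 m = 2830 cm.

2830 cm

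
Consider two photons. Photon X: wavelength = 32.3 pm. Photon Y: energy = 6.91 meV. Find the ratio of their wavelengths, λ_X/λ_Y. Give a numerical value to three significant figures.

λ_X = 3.230e-11 m (from wavelength = 32.3 pm, via λ given directly).
λ_Y = 1.794e-4 m (from energy = 6.91 meV, via λ = hc/E).
Ratio = 3.230e-11 / 1.794e-4 = 1.80e-7.

1.80e-7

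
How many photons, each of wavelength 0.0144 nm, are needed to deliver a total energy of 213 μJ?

Per-photon energy: E = 1.379·10^-14 J (from wavelength = 0.0144 nm).
N = E_total / E_photon = 2.13·10^-4 J / 1.379·10^-14 J = 1.54·10^10.

1.54·10^10 photons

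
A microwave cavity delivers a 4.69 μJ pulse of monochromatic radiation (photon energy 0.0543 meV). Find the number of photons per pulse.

Per-photon energy: E = 8.700 × 10^-24 J (from energy = 0.0543 meV).
N = E_total / E_photon = 4.69 × 10^-6 J / 8.700 × 10^-24 J = 5.39 × 10^17.

5.39 × 10^17 photons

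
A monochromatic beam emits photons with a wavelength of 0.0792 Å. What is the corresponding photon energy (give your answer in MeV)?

Convert to SI: λ = 0.0792 Å = 7.92e-12 m.
Since E = hc/λ for a photon, E = 2.508e-14 J.
Converting to MeV: E = 0.1565 MeV ≈ 0.157 MeV.

0.157 MeV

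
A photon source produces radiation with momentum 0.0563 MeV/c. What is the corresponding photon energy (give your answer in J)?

9.02 × 10^-15 J

Take c = 2.99792458 × 10^8 m/s, 1 eV = 1.602176634 × 10^-19 J.
First convert: p = 0.0563 MeV/c = 3.0088 × 10^-23 kg·m/s.
Since E = pc for a photon, E = 9.020 × 10^-15 J.
So E ≈ 9.02 × 10^-15 J.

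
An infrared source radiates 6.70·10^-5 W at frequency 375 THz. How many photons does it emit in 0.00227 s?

Total energy: E_total = P·t = 6.70·10^-5 × 0.00227 = 1.521·10^-7 J.
Per-photon energy: E = 2.485·10^-19 J.
N = E_total / E_photon = 6.12·10^11.

6.12·10^11 photons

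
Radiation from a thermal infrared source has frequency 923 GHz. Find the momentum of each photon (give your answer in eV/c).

3.82 × 10^-3 eV/c

Use h = 6.62607015 × 10^-34 J·s, c = 2.99792458 × 10^8 m/s, 1 eV = 1.602176634 × 10^-19 J.
First convert: f = 923 GHz = 9.23 × 10^11 Hz.
Since p = hf/c for a photon, p = 2.040 × 10^-30 kg·m/s.
Converting to eV/c: p = 0.003817 eV/c ≈ 3.82 × 10^-3 eV/c.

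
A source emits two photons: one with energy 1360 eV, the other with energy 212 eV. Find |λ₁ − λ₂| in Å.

Using λ = hc/E: λ₁ = 9.116e-10 m, λ₂ = 5.848e-9 m.
|Δλ| = |9.116e-10 − 5.848e-9| = 4.94e-9 m = 49.4 Å.

49.4 Å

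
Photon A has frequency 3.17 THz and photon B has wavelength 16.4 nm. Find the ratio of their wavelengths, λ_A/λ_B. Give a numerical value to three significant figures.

5770

λ_A = 9.457e-5 m (from frequency = 3.17 THz, via λ = c/f).
λ_B = 1.640e-8 m (from wavelength = 16.4 nm, via λ given directly).
Ratio = 9.457e-5 / 1.640e-8 = 5770.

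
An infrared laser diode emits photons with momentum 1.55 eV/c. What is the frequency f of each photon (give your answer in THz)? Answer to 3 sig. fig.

375 THz

Take h = 6.62607015 × 10^-34 J·s, c = 2.99792458 × 10^8 m/s, 1 eV = 1.602176634 × 10^-19 J.
In SI units: p = 1.55 eV/c = 8.2836 × 10^-28 kg·m/s.
For a photon f = pc/h, so f = 3.748 × 10^14 Hz.
Converting to THz: f = 374.8 THz ≈ 375 THz.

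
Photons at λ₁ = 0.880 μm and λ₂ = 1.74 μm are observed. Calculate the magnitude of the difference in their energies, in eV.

0.696 eV

Using E = hc/λ: E₁ = 2.257e-19 J, E₂ = 1.142e-19 J.
|ΔE| = |2.257e-19 − 1.142e-19| = 1.12e-19 J = 0.696 eV.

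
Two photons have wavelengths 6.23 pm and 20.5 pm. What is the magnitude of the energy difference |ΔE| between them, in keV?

139 keV

Using E = hc/λ: E₁ = 3.189e-14 J, E₂ = 9.690e-15 J.
|ΔE| = |3.189e-14 − 9.690e-15| = 2.22e-14 J = 139 keV.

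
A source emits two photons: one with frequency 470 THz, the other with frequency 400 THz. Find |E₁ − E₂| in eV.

Using E = hf: E₁ = 3.114 × 10^-19 J, E₂ = 2.650 × 10^-19 J.
|ΔE| = |3.114 × 10^-19 − 2.650 × 10^-19| = 4.64 × 10^-20 J = 0.289 eV.

0.289 eV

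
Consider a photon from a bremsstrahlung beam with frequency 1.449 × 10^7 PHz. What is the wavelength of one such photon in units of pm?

Convert to SI: f = 1.449 × 10^7 PHz = 1.449 × 10^22 Hz.
Since λ = c/f for a photon, λ = 2.069 × 10^-14 m.
Converting to pm: λ = 0.02069 pm ≈ 0.0207 pm.

0.0207 pm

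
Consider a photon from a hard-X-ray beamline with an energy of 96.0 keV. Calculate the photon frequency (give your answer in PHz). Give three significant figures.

Use h = 6.62607015e-34 J·s, 1 eV = 1.602176634e-19 J.
First convert: E = 96.0 keV = 1.5381e-14 J.
The photon relation is f = E/h, giving f = 2.321e19 Hz.
Converting to PHz: f = 23210 PHz ≈ 2.32e4 PHz.

2.32e4 PHz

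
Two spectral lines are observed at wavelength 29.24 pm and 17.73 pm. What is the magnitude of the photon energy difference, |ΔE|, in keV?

Using E = hc/λ: E₁ = 6.7936e-15 J, E₂ = 1.1204e-14 J.
|ΔE| = |6.7936e-15 − 1.1204e-14| = 4.41e-15 J = 27.5 keV.

27.5 keV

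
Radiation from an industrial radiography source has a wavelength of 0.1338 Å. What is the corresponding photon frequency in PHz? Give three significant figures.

First convert: λ = 0.1338 Å = 1.338e-11 m.
For a photon f = c/λ, so f = 2.241e19 Hz.
Converting to PHz: f = 22410 PHz ≈ 2.24e4 PHz.

2.24e4 PHz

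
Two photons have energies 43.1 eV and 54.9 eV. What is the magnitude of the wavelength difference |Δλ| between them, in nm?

Using λ = hc/E: λ₁ = 2.877 × 10^-8 m, λ₂ = 2.258 × 10^-8 m.
|Δλ| = |2.877 × 10^-8 − 2.258 × 10^-8| = 6.18 × 10^-9 m = 6.18 nm.

6.18 nm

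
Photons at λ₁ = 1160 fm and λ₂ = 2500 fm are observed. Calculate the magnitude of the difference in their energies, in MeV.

Using E = hc/λ: E₁ = 1.712e-13 J, E₂ = 7.946e-14 J.
|ΔE| = |1.712e-13 − 7.946e-14| = 9.18e-14 J = 0.573 MeV.

0.573 MeV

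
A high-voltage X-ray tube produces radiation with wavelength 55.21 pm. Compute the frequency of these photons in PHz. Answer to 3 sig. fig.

Take c = 2.99792458·10^8 m/s.
First convert: λ = 55.21 pm = 5.521·10^-11 m.
Apply f = c/λ: f = 5.430·10^18 Hz.
Converting to PHz: f = 5430 PHz ≈ 5430 PHz.

5430 PHz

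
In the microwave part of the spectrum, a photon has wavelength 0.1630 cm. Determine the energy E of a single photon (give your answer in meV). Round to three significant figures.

0.761 meV

In SI units: λ = 0.1630 cm = 0.001630 m.
Since E = hc/λ for a photon, E = 1.219e-22 J.
Converting to meV: E = 0.7606 meV ≈ 0.761 meV.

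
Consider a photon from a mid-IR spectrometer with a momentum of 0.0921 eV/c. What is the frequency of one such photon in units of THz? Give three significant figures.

22.3 THz

First convert: p = 0.0921 eV/c = 4.9221e-29 kg·m/s.
The photon relation is f = pc/h, giving f = 2.227e13 Hz.
Converting to THz: f = 22.27 THz ≈ 22.3 THz.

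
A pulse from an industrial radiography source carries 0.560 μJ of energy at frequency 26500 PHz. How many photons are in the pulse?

3.19·10^7 photons

Per-photon energy: E = 1.756·10^-14 J (from frequency = 26500 PHz).
N = E_total / E_photon = 5.60·10^-7 J / 1.756·10^-14 J = 3.19·10^7.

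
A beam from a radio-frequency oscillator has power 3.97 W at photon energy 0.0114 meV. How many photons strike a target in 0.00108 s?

2.35 × 10^21 photons

Total energy: E_total = P·t = 3.97 × 0.00108 = 0.004288 J.
Per-photon energy: E = 1.826 × 10^-24 J.
N = E_total / E_photon = 2.35 × 10^21.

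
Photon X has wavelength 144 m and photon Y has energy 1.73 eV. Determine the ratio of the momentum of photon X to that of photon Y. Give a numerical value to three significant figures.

p_X = 4.601·10^-36 kg·m/s (from wavelength = 144 m, via p = h/λ).
p_Y = 9.246·10^-28 kg·m/s (from energy = 1.73 eV, via p = E/c).
Ratio = 4.601·10^-36 / 9.246·10^-28 = 4.98·10^-9.

4.98·10^-9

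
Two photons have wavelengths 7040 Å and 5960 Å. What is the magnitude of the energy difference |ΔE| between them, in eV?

Using E = hc/λ: E₁ = 2.822e-19 J, E₂ = 3.333e-19 J.
|ΔE| = |2.822e-19 − 3.333e-19| = 5.11e-20 J = 0.319 eV.

0.319 eV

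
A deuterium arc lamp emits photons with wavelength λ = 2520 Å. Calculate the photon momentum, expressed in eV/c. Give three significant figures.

4.92 eV/c

Convert to SI: λ = 2520 Å = 2.52e-7 m.
Since p = h/λ for a photon, p = 2.629e-27 kg·m/s.
Converting to eV/c: p = 4.920 eV/c ≈ 4.92 eV/c.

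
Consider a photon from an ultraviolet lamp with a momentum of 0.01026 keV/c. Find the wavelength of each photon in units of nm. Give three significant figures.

Use h = 6.62607015 × 10^-34 J·s, c = 2.99792458 × 10^8 m/s, 1 eV = 1.602176634 × 10^-19 J.
In SI units: p = 0.01026 keV/c = 5.4832 × 10^-27 kg·m/s.
The photon relation is λ = h/p, giving λ = 1.208 × 10^-7 m.
Converting to nm: λ = 120.8 nm ≈ 121 nm.

121 nm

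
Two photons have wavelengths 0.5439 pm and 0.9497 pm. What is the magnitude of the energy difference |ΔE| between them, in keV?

974 keV

Using E = hc/λ: E₁ = 3.6522e-13 J, E₂ = 2.0917e-13 J.
|ΔE| = |3.6522e-13 − 2.0917e-13| = 1.56e-13 J = 974 keV.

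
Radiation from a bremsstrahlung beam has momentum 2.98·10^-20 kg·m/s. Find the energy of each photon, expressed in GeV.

Apply E = pc: E = 8.934·10^-12 J.
Converting to GeV: E = 0.05576 GeV ≈ 0.0558 GeV.

0.0558 GeV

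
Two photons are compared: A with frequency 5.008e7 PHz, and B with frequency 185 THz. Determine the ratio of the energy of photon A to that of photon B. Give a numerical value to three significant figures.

2.71e8

E_A = 3.318e-11 J (from frequency = 5.008e7 PHz, via E = hf).
E_B = 1.226e-19 J (from frequency = 185 THz, via E = hf).
Ratio = 3.318e-11 / 1.226e-19 = 2.71e8.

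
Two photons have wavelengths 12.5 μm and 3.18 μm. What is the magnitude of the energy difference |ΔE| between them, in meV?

291 meV

Using E = hc/λ: E₁ = 1.589e-20 J, E₂ = 6.247e-20 J.
|ΔE| = |1.589e-20 − 6.247e-20| = 4.66e-20 J = 291 meV.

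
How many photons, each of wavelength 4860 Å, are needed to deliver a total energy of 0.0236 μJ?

Per-photon energy: E = 4.087·10^-19 J (from wavelength = 4860 Å).
N = E_total / E_photon = 2.36·10^-8 J / 4.087·10^-19 J = 5.77·10^10.

5.77·10^10 photons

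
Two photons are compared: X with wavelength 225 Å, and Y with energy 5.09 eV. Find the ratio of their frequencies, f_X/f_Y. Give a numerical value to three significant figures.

10.8

f_X = 1.332e16 Hz (from wavelength = 225 Å, via f = c/λ).
f_Y = 1.231e15 Hz (from energy = 5.09 eV, via f = E/h).
Ratio = 1.332e16 / 1.231e15 = 10.8.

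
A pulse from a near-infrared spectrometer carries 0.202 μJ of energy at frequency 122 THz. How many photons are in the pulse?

Per-photon energy: E = 8.084 × 10^-20 J (from frequency = 122 THz).
N = E_total / E_photon = 2.02 × 10^-7 J / 8.084 × 10^-20 J = 2.50 × 10^12.

2.50 × 10^12 photons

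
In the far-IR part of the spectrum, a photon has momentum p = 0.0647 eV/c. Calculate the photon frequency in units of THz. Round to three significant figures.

First convert: p = 0.0647 eV/c = 3.4578 × 10^-29 kg·m/s.
For a photon f = pc/h, so f = 1.564 × 10^13 Hz.
Converting to THz: f = 15.64 THz ≈ 15.6 THz.

15.6 THz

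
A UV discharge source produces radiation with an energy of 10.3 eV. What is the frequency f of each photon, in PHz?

Convert to SI: E = 10.3 eV = 1.6502e-18 J.
The photon relation is f = E/h, giving f = 2.491e15 Hz.
Converting to PHz: f = 2.491 PHz ≈ 2.49 PHz.

2.49 PHz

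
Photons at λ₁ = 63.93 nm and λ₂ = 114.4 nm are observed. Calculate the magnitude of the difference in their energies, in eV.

Using E = hc/λ: E₁ = 3.1072e-18 J, E₂ = 1.7364e-18 J.
|ΔE| = |3.1072e-18 − 1.7364e-18| = 1.37e-18 J = 8.56 eV.

8.56 eV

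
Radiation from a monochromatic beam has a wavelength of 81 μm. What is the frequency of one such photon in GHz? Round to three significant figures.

3700 GHz

(c = 2.99792458e8 m/s.)
First convert: λ = 81 μm = 8.1e-5 m.
Apply f = c/λ: f = 3.701e12 Hz.
Converting to GHz: f = 3701 GHz ≈ 3700 GHz.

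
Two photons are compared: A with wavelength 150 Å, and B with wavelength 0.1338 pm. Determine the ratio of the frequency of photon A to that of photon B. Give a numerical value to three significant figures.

8.92·10^-6

f_A = 1.999·10^16 Hz (from wavelength = 150 Å, via f = c/λ).
f_B = 2.241·10^21 Hz (from wavelength = 0.1338 pm, via f = c/λ).
Ratio = 1.999·10^16 / 2.241·10^21 = 8.92·10^-6.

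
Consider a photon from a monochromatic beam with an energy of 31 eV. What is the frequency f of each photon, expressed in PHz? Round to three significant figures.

Take h = 6.62607015e-34 J·s, 1 eV = 1.602176634e-19 J.
Convert to SI: E = 31 eV = 4.9667e-18 J.
Apply f = E/h: f = 7.496e15 Hz.
Converting to PHz: f = 7.496 PHz ≈ 7.50 PHz.

7.50 PHz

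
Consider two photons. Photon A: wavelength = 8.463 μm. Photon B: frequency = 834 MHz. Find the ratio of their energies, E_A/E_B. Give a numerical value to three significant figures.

E_A = 2.347·10^-20 J (from wavelength = 8.463 μm, via E = hc/λ).
E_B = 5.526·10^-25 J (from frequency = 834 MHz, via E = hf).
Ratio = 2.347·10^-20 / 5.526·10^-25 = 4.25·10^4.

4.25·10^4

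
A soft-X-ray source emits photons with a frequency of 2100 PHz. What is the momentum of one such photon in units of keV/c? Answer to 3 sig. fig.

(h = 6.62607015 × 10^-34 J·s, c = 2.99792458 × 10^8 m/s, 1 eV = 1.602176634 × 10^-19 J.)
In SI units: f = 2100 PHz = 2.1 × 10^18 Hz.
The photon relation is p = hf/c, giving p = 4.641 × 10^-24 kg·m/s.
Converting to keV/c: p = 8.685 keV/c ≈ 8.68 keV/c.

8.68 keV/c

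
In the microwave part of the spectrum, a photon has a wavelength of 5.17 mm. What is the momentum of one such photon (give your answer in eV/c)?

2.40e-4 eV/c

(h = 6.62607015e-34 J·s, c = 2.99792458e8 m/s, 1 eV = 1.602176634e-19 J.)
In SI units: λ = 5.17 mm = 0.00517 m.
For a photon p = h/λ, so p = 1.282e-31 kg·m/s.
Converting to eV/c: p = 2.398e-4 eV/c ≈ 2.40e-4 eV/c.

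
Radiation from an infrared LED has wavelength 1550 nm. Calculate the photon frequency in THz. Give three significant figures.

193 THz

Convert to SI: λ = 1550 nm = 1.55e-6 m.
Since f = c/λ for a photon, f = 1.934e14 Hz.
Converting to THz: f = 193.4 THz ≈ 193 THz.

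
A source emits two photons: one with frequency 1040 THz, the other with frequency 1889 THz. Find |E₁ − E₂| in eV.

Using E = hf: E₁ = 6.8911e-19 J, E₂ = 1.2517e-18 J.
|ΔE| = |6.8911e-19 − 1.2517e-18| = 5.63e-19 J = 3.51 eV.

3.51 eV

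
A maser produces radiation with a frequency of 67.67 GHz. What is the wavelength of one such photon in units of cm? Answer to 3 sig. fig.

0.443 cm

Convert to SI: f = 67.67 GHz = 6.767e10 Hz.
For a photon λ = c/f, so λ = 0.004430 m.
Converting to cm: λ = 0.4430 cm ≈ 0.443 cm.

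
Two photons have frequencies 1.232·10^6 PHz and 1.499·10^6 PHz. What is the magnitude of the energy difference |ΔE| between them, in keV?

1100 keV

Using E = hf: E₁ = 8.1633·10^-13 J, E₂ = 9.9325·10^-13 J.
|ΔE| = |8.1633·10^-13 − 9.9325·10^-13| = 1.77·10^-13 J = 1100 keV.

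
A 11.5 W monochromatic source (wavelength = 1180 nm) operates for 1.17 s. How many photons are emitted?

Total energy: E_total = P·t = 11.5 × 1.17 = 13.45 J.
Per-photon energy: E = 1.683e-19 J.
N = E_total / E_photon = 7.99e19.

7.99e19 photons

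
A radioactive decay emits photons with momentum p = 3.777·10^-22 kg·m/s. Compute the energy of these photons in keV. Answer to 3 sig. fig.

707 keV

(c = 2.99792458·10^8 m/s, 1 eV = 1.602176634·10^-19 J.)
Apply E = pc: E = 1.132·10^-13 J.
Converting to keV: E = 706.7 keV ≈ 707 keV.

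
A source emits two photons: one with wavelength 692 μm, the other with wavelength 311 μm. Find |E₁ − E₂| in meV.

2.19 meV

Using E = hc/λ: E₁ = 2.871e-22 J, E₂ = 6.387e-22 J.
|ΔE| = |2.871e-22 − 6.387e-22| = 3.52e-22 J = 2.19 meV.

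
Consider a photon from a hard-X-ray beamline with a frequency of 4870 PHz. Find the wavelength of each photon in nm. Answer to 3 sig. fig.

0.0616 nm

Convert to SI: f = 4870 PHz = 4.87e18 Hz.
Since λ = c/f for a photon, λ = 6.156e-11 m.
Converting to nm: λ = 0.06156 nm ≈ 0.0616 nm.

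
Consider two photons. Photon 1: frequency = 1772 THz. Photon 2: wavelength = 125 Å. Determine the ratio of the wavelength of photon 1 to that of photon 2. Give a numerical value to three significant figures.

13.5

λ_1 = 1.692·10^-7 m (from frequency = 1772 THz, via λ = c/f).
λ_2 = 1.250·10^-8 m (from wavelength = 125 Å, via λ given directly).
Ratio = 1.692·10^-7 / 1.250·10^-8 = 13.5.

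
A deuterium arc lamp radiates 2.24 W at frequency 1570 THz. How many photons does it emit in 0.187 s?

4.03 × 10^17 photons

Total energy: E_total = P·t = 2.24 × 0.187 = 0.4189 J.
Per-photon energy: E = 1.040 × 10^-18 J.
N = E_total / E_photon = 4.03 × 10^17.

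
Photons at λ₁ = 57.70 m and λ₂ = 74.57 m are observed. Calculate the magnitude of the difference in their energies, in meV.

4.86e-6 meV

Using E = hc/λ: E₁ = 3.4427e-27 J, E₂ = 2.6639e-27 J.
|ΔE| = |3.4427e-27 − 2.6639e-27| = 7.79e-28 J = 4.86e-6 meV.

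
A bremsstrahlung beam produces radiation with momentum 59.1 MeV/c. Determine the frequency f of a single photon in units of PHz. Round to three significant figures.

In SI units: p = 59.1 MeV/c = 3.1585e-20 kg·m/s.
Apply f = pc/h: f = 1.429e22 Hz.
Converting to PHz: f = 1.429e7 PHz ≈ 1.43e7 PHz.

1.43e7 PHz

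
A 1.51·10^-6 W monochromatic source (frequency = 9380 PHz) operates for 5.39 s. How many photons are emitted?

1.31·10^9 photons

Total energy: E_total = P·t = 1.51·10^-6 × 5.39 = 8.139·10^-6 J.
Per-photon energy: E = 6.215·10^-15 J.
N = E_total / E_photon = 1.31·10^9.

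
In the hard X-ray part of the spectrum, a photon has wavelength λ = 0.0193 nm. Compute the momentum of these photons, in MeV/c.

0.0642 MeV/c

Convert to SI: λ = 0.0193 nm = 1.93e-11 m.
Since p = h/λ for a photon, p = 3.433e-23 kg·m/s.
Converting to MeV/c: p = 0.06424 MeV/c ≈ 0.0642 MeV/c.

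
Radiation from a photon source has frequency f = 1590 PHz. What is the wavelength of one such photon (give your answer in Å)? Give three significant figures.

Take c = 2.99792458 × 10^8 m/s.
First convert: f = 1590 PHz = 1.59 × 10^18 Hz.
The photon relation is λ = c/f, giving λ = 1.885 × 10^-10 m.
Converting to Å: λ = 1.885 Å ≈ 1.89 Å.

1.89 Å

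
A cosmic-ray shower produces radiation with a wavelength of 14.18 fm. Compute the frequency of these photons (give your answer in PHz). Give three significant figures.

2.11e7 PHz

First convert: λ = 14.18 fm = 1.418e-14 m.
The photon relation is f = c/λ, giving f = 2.114e22 Hz.
Converting to PHz: f = 2.114e7 PHz ≈ 2.11e7 PHz.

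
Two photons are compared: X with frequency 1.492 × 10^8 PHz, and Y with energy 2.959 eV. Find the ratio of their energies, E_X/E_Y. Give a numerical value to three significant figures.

2.09 × 10^8

E_X = 9.886 × 10^-11 J (from frequency = 1.492 × 10^8 PHz, via E = hf).
E_Y = 4.741 × 10^-19 J (from energy = 2.959 eV, via E given directly).
Ratio = 9.886 × 10^-11 / 4.741 × 10^-19 = 2.09 × 10^8.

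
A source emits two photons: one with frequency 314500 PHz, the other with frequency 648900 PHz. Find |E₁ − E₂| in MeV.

Using E = hf: E₁ = 2.0839 × 10^-13 J, E₂ = 4.2997 × 10^-13 J.
|ΔE| = |2.0839 × 10^-13 − 4.2997 × 10^-13| = 2.22 × 10^-13 J = 1.38 MeV.

1.38 MeV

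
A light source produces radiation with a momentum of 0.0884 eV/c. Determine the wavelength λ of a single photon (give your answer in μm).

14.0 μm

Convert to SI: p = 0.0884 eV/c = 4.7243 × 10^-29 kg·m/s.
Since λ = h/p for a photon, λ = 1.403 × 10^-5 m.
Converting to μm: λ = 14.03 μm ≈ 14.0 μm.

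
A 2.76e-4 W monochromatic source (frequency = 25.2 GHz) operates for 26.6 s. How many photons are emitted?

4.40e20 photons

Total energy: E_total = P·t = 2.76e-4 × 26.6 = 0.007342 J.
Per-photon energy: E = 1.670e-23 J.
N = E_total / E_photon = 4.40e20.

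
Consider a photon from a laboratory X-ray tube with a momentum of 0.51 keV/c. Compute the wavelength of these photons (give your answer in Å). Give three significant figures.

In SI units: p = 0.51 keV/c = 2.7256e-25 kg·m/s.
Apply λ = h/p: λ = 2.431e-9 m.
Converting to Å: λ = 24.31 Å ≈ 24.3 Å.

24.3 Å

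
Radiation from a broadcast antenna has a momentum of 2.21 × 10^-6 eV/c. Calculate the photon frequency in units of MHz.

Convert to SI: p = 2.21 × 10^-6 eV/c = 1.1811 × 10^-33 kg·m/s.
Apply f = pc/h: f = 5.344 × 10^8 Hz.
Converting to MHz: f = 534.4 MHz ≈ 534 MHz.

534 MHz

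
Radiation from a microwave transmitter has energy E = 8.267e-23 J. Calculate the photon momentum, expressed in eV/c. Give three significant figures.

Apply p = E/c: p = 2.758e-31 kg·m/s.
Converting to eV/c: p = 5.160e-4 eV/c ≈ 5.16e-4 eV/c.

5.16e-4 eV/c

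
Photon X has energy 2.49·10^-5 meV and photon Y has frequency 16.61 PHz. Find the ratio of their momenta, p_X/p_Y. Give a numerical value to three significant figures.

p_X = 1.331·10^-35 kg·m/s (from energy = 2.49·10^-5 meV, via p = E/c).
p_Y = 3.671·10^-26 kg·m/s (from frequency = 16.61 PHz, via p = hf/c).
Ratio = 1.331·10^-35 / 3.671·10^-26 = 3.62·10^-10.

3.62·10^-10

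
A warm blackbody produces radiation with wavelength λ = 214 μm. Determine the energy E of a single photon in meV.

(h = 6.62607015 × 10^-34 J·s, c = 2.99792458 × 10^8 m/s, 1 eV = 1.602176634 × 10^-19 J.)
First convert: λ = 214 μm = 2.14 × 10^-4 m.
Apply E = hc/λ: E = 9.282 × 10^-22 J.
Converting to meV: E = 5.794 meV ≈ 5.79 meV.

5.79 meV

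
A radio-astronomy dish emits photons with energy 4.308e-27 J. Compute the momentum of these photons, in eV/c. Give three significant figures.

Since p = E/c for a photon, p = 1.437e-35 kg·m/s.
Converting to eV/c: p = 2.689e-8 eV/c ≈ 2.69e-8 eV/c.

2.69e-8 eV/c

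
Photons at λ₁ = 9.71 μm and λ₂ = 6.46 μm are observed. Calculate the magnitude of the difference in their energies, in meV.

64.2 meV

Using E = hc/λ: E₁ = 2.046e-20 J, E₂ = 3.075e-20 J.
|ΔE| = |2.046e-20 − 3.075e-20| = 1.03e-20 J = 64.2 meV.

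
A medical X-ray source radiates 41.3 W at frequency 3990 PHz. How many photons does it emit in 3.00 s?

Total energy: E_total = P·t = 41.3 × 3.00 = 123.9 J.
Per-photon energy: E = 2.644e-15 J.
N = E_total / E_photon = 4.69e16.

4.69e16 photons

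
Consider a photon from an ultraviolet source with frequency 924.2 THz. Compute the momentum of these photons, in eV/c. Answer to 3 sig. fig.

First convert: f = 924.2 THz = 9.242e14 Hz.
Since p = hf/c for a photon, p = 2.043e-27 kg·m/s.
Converting to eV/c: p = 3.822 eV/c ≈ 3.82 eV/c.

3.82 eV/c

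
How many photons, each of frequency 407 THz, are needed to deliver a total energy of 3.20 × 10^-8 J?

1.19 × 10^11 photons

Per-photon energy: E = 2.697 × 10^-19 J (from frequency = 407 THz).
N = E_total / E_photon = 3.20 × 10^-8 J / 2.697 × 10^-19 J = 1.19 × 10^11.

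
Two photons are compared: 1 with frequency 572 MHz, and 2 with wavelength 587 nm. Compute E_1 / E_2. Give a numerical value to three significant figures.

E_1 = 3.790 × 10^-25 J (from frequency = 572 MHz, via E = hf).
E_2 = 3.384 × 10^-19 J (from wavelength = 587 nm, via E = hc/λ).
Ratio = 3.790 × 10^-25 / 3.384 × 10^-19 = 1.12 × 10^-6.

1.12 × 10^-6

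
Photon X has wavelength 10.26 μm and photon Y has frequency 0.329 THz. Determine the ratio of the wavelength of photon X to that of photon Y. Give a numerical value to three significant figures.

0.0113

λ_X = 1.026e-5 m (from wavelength = 10.26 μm, via λ given directly).
λ_Y = 9.112e-4 m (from frequency = 0.329 THz, via λ = c/f).
Ratio = 1.026e-5 / 9.112e-4 = 0.0113.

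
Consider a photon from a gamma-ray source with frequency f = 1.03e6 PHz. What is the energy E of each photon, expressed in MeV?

4.26 MeV

Use h = 6.62607015e-34 J·s, 1 eV = 1.602176634e-19 J.
First convert: f = 1.03e6 PHz = 1.03e21 Hz.
For a photon E = hf, so E = 6.825e-13 J.
Converting to MeV: E = 4.260 MeV ≈ 4.26 MeV.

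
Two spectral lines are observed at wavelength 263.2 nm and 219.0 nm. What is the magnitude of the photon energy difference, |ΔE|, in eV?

0.951 eV

Using E = hc/λ: E₁ = 7.5473 × 10^-19 J, E₂ = 9.0705 × 10^-19 J.
|ΔE| = |7.5473 × 10^-19 − 9.0705 × 10^-19| = 1.52 × 10^-19 J = 0.951 eV.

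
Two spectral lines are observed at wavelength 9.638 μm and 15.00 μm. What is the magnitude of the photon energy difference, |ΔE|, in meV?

46.0 meV

Using E = hc/λ: E₁ = 2.0611 × 10^-20 J, E₂ = 1.3243 × 10^-20 J.
|ΔE| = |2.0611 × 10^-20 − 1.3243 × 10^-20| = 7.37 × 10^-21 J = 46.0 meV.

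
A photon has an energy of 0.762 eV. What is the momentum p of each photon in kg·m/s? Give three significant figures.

(c = 2.99792458 × 10^8 m/s, 1 eV = 1.602176634 × 10^-19 J.)
Convert to SI: E = 0.762 eV = 1.2209 × 10^-19 J.
Apply p = E/c: p = 4.072 × 10^-28 kg·m/s.
So p ≈ 4.07 × 10^-28 kg·m/s.

4.07 × 10^-28 kg·m/s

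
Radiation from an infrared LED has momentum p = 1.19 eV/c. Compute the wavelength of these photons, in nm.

Use h = 6.62607015 × 10^-34 J·s, c = 2.99792458 × 10^8 m/s, 1 eV = 1.602176634 × 10^-19 J.
In SI units: p = 1.19 eV/c = 6.3597 × 10^-28 kg·m/s.
Apply λ = h/p: λ = 1.042 × 10^-6 m.
Converting to nm: λ = 1042 nm ≈ 1040 nm.

1040 nm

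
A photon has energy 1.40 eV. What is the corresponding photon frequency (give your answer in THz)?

(h = 6.62607015 × 10^-34 J·s, 1 eV = 1.602176634 × 10^-19 J.)
First convert: E = 1.40 eV = 2.2430 × 10^-19 J.
Apply f = E/h: f = 3.385 × 10^14 Hz.
Converting to THz: f = 338.5 THz ≈ 339 THz.

339 THz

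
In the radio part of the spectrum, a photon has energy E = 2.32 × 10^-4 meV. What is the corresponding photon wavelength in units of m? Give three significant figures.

5.34 m

Take h = 6.62607015 × 10^-34 J·s, c = 2.99792458 × 10^8 m/s, 1 eV = 1.602176634 × 10^-19 J.
First convert: E = 2.32 × 10^-4 meV = 3.7170 × 10^-26 J.
The photon relation is λ = hc/E, giving λ = 5.344 m.
So λ ≈ 5.34 m.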